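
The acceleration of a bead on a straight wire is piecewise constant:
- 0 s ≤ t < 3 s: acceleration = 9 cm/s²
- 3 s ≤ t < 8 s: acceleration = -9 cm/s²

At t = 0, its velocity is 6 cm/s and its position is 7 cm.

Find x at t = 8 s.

On each constant-a segment, Δv = aΔt and Δx = v₀Δt + ½aΔt²; chain segment to segment.
0–3 s: v starts 6 cm/s; Δx = 6·3 + ½·9·3² = 58.5 cm; v ends 33 cm/s.
3–8 s: v starts 33 cm/s; Δx = 33·5 + ½·-9·5² = 52.5 cm; v ends -12 cm/s.
x(8) = 7 + Σ Δx = 118 cm.

118 cm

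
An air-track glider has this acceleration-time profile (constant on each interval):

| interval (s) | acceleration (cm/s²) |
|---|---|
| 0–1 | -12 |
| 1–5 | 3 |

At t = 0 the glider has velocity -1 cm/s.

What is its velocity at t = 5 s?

-1 cm/s

Δv equals the area under the a-t graph; then v = v₀ + Δv.
0–1 s: -12 × 1 = -12 cm/s
1–5 s: 3 × 4 = 12 cm/s
Δv = 0 cm/s, so v(5) = -1 + (0) = -1 cm/s.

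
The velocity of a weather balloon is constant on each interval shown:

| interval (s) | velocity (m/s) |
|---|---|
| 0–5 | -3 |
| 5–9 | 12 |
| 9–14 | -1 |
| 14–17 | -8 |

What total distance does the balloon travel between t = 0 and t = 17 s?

92 m

Total distance travelled is ∫|v| dt — sum the magnitudes of each area piece.
0–5 s: |-3| × 5 = 15 m
5–9 s: |12| × 4 = 48 m
9–14 s: |-1| × 5 = 5 m
14–17 s: |-8| × 3 = 24 m
Total distance = 92 m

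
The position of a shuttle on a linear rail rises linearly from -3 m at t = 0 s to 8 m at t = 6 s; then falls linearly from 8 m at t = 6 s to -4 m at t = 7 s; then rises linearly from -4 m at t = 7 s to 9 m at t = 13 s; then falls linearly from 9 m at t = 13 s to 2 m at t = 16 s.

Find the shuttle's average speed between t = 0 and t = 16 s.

Average speed = (total path length)/(elapsed time); on a piecewise-linear x-t graph the path length is Σ|Δx|.
0–6 s: |Δx| = |8 − -3| = 11 m
6–7 s: |Δx| = |-4 − 8| = 12 m
7–13 s: |Δx| = |9 − -4| = 13 m
13–16 s: |Δx| = |2 − 9| = 7 m
Total path = 43 m; average speed = 43/16 = 2.6875 m/s.

2.6875 m/s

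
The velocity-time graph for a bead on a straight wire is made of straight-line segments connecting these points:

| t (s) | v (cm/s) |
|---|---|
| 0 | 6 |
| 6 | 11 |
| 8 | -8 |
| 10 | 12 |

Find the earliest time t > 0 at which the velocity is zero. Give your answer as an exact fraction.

v changes sign on 6–8 s (from 11 to -8); the graph is linear there, so v = 0 at t = 6 + (-11)·(8 − 6)/(-8 − 11) = 136/19 s.

t = 136/19 s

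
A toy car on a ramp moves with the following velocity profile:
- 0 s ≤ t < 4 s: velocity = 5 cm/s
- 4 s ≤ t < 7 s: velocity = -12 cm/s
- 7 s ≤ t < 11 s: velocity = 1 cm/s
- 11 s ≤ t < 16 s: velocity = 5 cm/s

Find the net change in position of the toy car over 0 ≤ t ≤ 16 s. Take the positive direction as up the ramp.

Net displacement equals the area under the velocity-time graph (areas below the axis count negative).
0–4 s: 5 × 4 = 20 cm
4–7 s: -12 × 3 = -36 cm
7–11 s: 1 × 4 = 4 cm
11–16 s: 5 × 5 = 25 cm
Net displacement = 13 cm

13 cm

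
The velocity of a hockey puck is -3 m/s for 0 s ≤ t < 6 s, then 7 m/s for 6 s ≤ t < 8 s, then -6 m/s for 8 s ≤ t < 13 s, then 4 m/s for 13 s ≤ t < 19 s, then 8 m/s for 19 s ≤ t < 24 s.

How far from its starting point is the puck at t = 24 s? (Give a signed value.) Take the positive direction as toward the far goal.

Displacement is the signed area under the v-t curve.
0–6 s: -3 × 6 = -18 m
6–8 s: 7 × 2 = 14 m
8–13 s: -6 × 5 = -30 m
13–19 s: 4 × 6 = 24 m
19–24 s: 8 × 5 = 40 m
Net displacement = 30 m

30 m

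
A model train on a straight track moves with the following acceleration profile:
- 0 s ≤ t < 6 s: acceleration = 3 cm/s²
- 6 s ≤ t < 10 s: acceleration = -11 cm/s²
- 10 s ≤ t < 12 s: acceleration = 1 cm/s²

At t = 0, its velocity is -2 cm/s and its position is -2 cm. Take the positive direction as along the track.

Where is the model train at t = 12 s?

-38 cm

On each constant-a segment, Δv = aΔt and Δx = v₀Δt + ½aΔt²; chain segment to segment.
0–6 s: v starts -2 cm/s; Δx = -2·6 + ½·3·6² = 42 cm; v ends 16 cm/s.
6–10 s: v starts 16 cm/s; Δx = 16·4 + ½·-11·4² = -24 cm; v ends -28 cm/s.
10–12 s: v starts -28 cm/s; Δx = -28·2 + ½·1·2² = -54 cm; v ends -26 cm/s.
x(12) = -2 + Σ Δx = -38 cm.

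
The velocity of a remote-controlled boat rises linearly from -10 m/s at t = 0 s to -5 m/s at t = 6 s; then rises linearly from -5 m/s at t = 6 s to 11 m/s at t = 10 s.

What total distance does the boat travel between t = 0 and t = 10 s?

Distance (not displacement) is the total path length: add the absolute areas under v-t.
0–6 s: |½(-10 + -5)(6)| = 45 m
6–10 s: v = 0 at t = 7.25 s; triangle areas 3.125 + 15.125 = 18.25 m
Total distance = 63.25 m

63.25 m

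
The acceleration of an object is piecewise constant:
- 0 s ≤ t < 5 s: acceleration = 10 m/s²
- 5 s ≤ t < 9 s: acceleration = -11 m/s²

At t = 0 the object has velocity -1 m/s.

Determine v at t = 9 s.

5 m/s

Δv equals the area under the a-t graph; then v = v₀ + Δv.
0–5 s: 10 × 5 = 50 m/s
5–9 s: -11 × 4 = -44 m/s
Δv = 6 m/s, so v(9) = -1 + (6) = 5 m/s.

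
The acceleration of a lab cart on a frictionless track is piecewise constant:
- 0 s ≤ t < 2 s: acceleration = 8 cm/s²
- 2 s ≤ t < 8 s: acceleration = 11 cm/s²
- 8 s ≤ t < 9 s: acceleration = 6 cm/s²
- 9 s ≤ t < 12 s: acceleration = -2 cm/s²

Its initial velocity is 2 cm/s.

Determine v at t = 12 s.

84 cm/s

Δv equals the area under the a-t graph; then v = v₀ + Δv.
0–2 s: 8 × 2 = 16 cm/s
2–8 s: 11 × 6 = 66 cm/s
8–9 s: 6 × 1 = 6 cm/s
9–12 s: -2 × 3 = -6 cm/s
Δv = 82 cm/s, so v(12) = 2 + (82) = 84 cm/s.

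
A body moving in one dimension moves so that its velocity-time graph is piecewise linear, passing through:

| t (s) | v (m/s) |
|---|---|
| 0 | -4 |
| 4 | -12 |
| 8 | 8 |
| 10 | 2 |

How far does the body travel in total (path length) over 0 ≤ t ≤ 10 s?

Distance (not displacement) is the total path length: add the absolute areas under v-t.
0–4 s: |½(-4 + -12)(4)| = 32 m
4–8 s: v = 0 at t = 6.4 s; triangle areas 14.4 + 6.4 = 20.8 m
8–10 s: |½(8 + 2)(2)| = 10 m
Total distance = 62.8 m

62.8 m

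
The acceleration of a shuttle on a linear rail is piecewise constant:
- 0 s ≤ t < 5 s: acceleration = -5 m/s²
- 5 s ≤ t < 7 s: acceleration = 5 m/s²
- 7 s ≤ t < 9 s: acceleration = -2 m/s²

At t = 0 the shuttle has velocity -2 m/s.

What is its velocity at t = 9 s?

Δv equals the area under the a-t graph; then v = v₀ + Δv.
0–5 s: -5 × 5 = -25 m/s
5–7 s: 5 × 2 = 10 m/s
7–9 s: -2 × 2 = -4 m/s
Δv = -19 m/s, so v(9) = -2 + (-19) = -21 m/s.

-21 m/s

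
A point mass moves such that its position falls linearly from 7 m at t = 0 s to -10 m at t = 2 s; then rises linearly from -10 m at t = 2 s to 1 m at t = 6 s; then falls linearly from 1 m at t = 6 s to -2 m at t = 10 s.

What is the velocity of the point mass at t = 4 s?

Velocity is the slope of the x-t graph on 2–6 s: (1 − -10)/(6 − 2) = 2.75 m/s.

2.75 m/s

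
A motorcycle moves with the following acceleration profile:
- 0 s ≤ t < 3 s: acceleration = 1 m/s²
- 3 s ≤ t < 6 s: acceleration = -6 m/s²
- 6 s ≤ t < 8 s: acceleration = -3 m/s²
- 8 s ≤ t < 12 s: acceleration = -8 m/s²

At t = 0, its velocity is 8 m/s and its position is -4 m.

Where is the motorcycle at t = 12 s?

On each constant-a segment, Δv = aΔt and Δx = v₀Δt + ½aΔt²; chain segment to segment.
0–3 s: v starts 8 m/s; Δx = 8·3 + ½·1·3² = 28.5 m; v ends 11 m/s.
3–6 s: v starts 11 m/s; Δx = 11·3 + ½·-6·3² = 6 m; v ends -7 m/s.
6–8 s: v starts -7 m/s; Δx = -7·2 + ½·-3·2² = -20 m; v ends -13 m/s.
8–12 s: v starts -13 m/s; Δx = -13·4 + ½·-8·4² = -116 m; v ends -45 m/s.
x(12) = -4 + Σ Δx = -105.5 m.

-105.5 m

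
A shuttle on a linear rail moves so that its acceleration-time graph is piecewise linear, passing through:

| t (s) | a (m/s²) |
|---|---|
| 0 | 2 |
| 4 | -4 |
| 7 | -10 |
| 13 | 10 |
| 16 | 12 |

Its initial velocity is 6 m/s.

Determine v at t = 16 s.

14 m/s

Δv equals the area under the a-t graph; then v = v₀ + Δv.
0–4 s: ½(2 + -4)(4) = -4 m/s
4–7 s: ½(-4 + -10)(3) = -21 m/s
7–13 s: ½(-10 + 10)(6) = 0 m/s
13–16 s: ½(10 + 12)(3) = 33 m/s
Δv = 8 m/s, so v(16) = 6 + (8) = 14 m/s.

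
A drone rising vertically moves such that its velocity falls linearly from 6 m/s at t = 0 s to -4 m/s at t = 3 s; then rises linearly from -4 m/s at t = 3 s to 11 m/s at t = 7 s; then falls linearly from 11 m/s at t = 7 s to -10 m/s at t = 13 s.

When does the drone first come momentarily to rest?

v changes sign on 0–3 s (from 6 to -4); the graph is linear there, so v = 0 at t = 0 + (-6)·(3 − 0)/(-4 − 6) = 1.8 s.

t = 1.8 s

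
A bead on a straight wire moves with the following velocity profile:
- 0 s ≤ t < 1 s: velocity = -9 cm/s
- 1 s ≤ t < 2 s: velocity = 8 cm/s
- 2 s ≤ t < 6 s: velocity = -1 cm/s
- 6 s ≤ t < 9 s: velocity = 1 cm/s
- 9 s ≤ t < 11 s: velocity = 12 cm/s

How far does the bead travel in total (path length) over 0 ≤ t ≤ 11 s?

Total distance travelled is ∫|v| dt — sum the magnitudes of each area piece.
0–1 s: |-9| × 1 = 9 cm
1–2 s: |8| × 1 = 8 cm
2–6 s: |-1| × 4 = 4 cm
6–9 s: |1| × 3 = 3 cm
9–11 s: |12| × 2 = 24 cm
Total distance = 48 cm

48 cm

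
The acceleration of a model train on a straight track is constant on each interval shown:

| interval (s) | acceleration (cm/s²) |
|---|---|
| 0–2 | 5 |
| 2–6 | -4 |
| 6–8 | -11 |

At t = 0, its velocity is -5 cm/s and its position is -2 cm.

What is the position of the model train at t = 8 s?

-58 cm

On each constant-a segment, Δv = aΔt and Δx = v₀Δt + ½aΔt²; chain segment to segment.
0–2 s: v starts -5 cm/s; Δx = -5·2 + ½·5·2² = 0 cm; v ends 5 cm/s.
2–6 s: v starts 5 cm/s; Δx = 5·4 + ½·-4·4² = -12 cm; v ends -11 cm/s.
6–8 s: v starts -11 cm/s; Δx = -11·2 + ½·-11·2² = -44 cm; v ends -33 cm/s.
x(8) = -2 + Σ Δx = -58 cm.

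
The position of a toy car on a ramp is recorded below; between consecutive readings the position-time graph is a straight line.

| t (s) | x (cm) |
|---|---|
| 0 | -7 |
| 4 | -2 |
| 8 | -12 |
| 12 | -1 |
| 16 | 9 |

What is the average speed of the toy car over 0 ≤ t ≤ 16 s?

Average speed = (total path length)/(elapsed time); on a piecewise-linear x-t graph the path length is Σ|Δx|.
0–4 s: |Δx| = |-2 − -7| = 5 cm
4–8 s: |Δx| = |-12 − -2| = 10 cm
8–12 s: |Δx| = |-1 − -12| = 11 cm
12–16 s: |Δx| = |9 − -1| = 10 cm
Total path = 36 cm; average speed = 36/16 = 2.25 cm/s.

2.25 cm/s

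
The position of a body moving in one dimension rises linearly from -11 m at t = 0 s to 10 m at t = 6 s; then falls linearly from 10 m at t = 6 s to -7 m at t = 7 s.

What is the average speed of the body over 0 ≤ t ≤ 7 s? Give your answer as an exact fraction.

Average speed = (total path length)/(elapsed time); on a piecewise-linear x-t graph the path length is Σ|Δx|.
0–6 s: |Δx| = |10 − -11| = 21 m
6–7 s: |Δx| = |-7 − 10| = 17 m
Total path = 38 m; average speed = 38/7 = 38/7 m/s.

38/7 m/s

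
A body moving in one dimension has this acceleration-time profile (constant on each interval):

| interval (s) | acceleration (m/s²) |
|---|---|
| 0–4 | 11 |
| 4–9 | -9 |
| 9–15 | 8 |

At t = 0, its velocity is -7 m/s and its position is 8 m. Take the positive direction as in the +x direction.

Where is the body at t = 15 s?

On each constant-a segment, Δv = aΔt and Δx = v₀Δt + ½aΔt²; chain segment to segment.
0–4 s: v starts -7 m/s; Δx = -7·4 + ½·11·4² = 60 m; v ends 37 m/s.
4–9 s: v starts 37 m/s; Δx = 37·5 + ½·-9·5² = 72.5 m; v ends -8 m/s.
9–15 s: v starts -8 m/s; Δx = -8·6 + ½·8·6² = 96 m; v ends 40 m/s.
x(15) = 8 + Σ Δx = 236.5 m.

236.5 m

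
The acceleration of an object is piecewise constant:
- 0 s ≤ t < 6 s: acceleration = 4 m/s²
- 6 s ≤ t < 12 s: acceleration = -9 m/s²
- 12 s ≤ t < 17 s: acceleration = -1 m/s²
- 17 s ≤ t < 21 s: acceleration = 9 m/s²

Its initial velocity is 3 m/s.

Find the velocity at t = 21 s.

4 m/s

Δv equals the area under the a-t graph; then v = v₀ + Δv.
0–6 s: 4 × 6 = 24 m/s
6–12 s: -9 × 6 = -54 m/s
12–17 s: -1 × 5 = -5 m/s
17–21 s: 9 × 4 = 36 m/s
Δv = 1 m/s, so v(21) = 3 + (1) = 4 m/s.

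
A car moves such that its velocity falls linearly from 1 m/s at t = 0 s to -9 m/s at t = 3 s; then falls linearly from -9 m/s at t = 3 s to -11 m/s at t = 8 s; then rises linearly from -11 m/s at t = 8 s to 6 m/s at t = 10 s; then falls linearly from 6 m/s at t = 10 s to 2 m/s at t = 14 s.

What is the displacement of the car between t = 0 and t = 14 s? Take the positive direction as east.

Net displacement equals the area under the velocity-time graph (areas below the axis count negative).
0–3 s: ½(1 + -9)(3) = -12 m
3–8 s: ½(-9 + -11)(5) = -50 m
8–10 s: ½(-11 + 6)(2) = -5 m
10–14 s: ½(6 + 2)(4) = 16 m
Net displacement = -51 m

-51 m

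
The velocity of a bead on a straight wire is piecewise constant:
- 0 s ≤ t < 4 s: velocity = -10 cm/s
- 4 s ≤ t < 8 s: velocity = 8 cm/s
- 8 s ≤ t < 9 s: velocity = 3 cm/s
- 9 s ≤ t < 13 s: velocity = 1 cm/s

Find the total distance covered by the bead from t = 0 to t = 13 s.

79 cm

Total distance travelled is ∫|v| dt — sum the magnitudes of each area piece.
0–4 s: |-10| × 4 = 40 cm
4–8 s: |8| × 4 = 32 cm
8–9 s: |3| × 1 = 3 cm
9–13 s: |1| × 4 = 4 cm
Total distance = 79 cm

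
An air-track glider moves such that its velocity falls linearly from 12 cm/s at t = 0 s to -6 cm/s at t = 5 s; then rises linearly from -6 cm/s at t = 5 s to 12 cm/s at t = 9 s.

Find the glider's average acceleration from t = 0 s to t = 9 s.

Average acceleration = Δv/Δt = (12 − 12)/(9 − 0) = 0 cm/s².

0 cm/s²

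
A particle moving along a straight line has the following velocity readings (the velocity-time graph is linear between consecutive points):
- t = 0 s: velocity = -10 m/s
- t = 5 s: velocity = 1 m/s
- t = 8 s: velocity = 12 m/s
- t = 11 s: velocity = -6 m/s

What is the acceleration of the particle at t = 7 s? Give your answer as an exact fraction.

Acceleration is the slope of the v-t graph on 5–8 s: (12 − 1)/(8 − 5) = 11/3 m/s².

11/3 m/s²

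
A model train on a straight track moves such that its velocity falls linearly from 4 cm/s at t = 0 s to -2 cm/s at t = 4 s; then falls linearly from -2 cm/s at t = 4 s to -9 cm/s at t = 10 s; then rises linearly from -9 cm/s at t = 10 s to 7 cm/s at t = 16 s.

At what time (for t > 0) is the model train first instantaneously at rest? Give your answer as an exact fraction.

t = 8/3 s

v changes sign on 0–4 s (from 4 to -2); the graph is linear there, so v = 0 at t = 0 + (-4)·(4 − 0)/(-2 − 4) = 8/3 s.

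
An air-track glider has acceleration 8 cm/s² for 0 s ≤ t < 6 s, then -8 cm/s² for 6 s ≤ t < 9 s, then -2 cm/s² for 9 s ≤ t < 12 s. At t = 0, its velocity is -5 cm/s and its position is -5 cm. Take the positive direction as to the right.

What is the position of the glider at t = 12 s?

250 cm

On each constant-a segment, Δv = aΔt and Δx = v₀Δt + ½aΔt²; chain segment to segment.
0–6 s: v starts -5 cm/s; Δx = -5·6 + ½·8·6² = 114 cm; v ends 43 cm/s.
6–9 s: v starts 43 cm/s; Δx = 43·3 + ½·-8·3² = 93 cm; v ends 19 cm/s.
9–12 s: v starts 19 cm/s; Δx = 19·3 + ½·-2·3² = 48 cm; v ends 13 cm/s.
x(12) = -5 + Σ Δx = 250 cm.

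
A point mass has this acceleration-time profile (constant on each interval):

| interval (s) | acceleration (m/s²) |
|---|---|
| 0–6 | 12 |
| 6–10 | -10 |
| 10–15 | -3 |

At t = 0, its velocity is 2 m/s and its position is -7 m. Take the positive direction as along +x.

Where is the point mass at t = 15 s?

On each constant-a segment, Δv = aΔt and Δx = v₀Δt + ½aΔt²; chain segment to segment.
0–6 s: v starts 2 m/s; Δx = 2·6 + ½·12·6² = 228 m; v ends 74 m/s.
6–10 s: v starts 74 m/s; Δx = 74·4 + ½·-10·4² = 216 m; v ends 34 m/s.
10–15 s: v starts 34 m/s; Δx = 34·5 + ½·-3·5² = 132.5 m; v ends 19 m/s.
x(15) = -7 + Σ Δx = 569.5 m.

569.5 m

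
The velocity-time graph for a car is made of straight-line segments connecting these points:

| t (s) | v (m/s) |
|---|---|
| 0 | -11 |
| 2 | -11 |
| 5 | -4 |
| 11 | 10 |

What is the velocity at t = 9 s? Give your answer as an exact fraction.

16/3 m/s

On 5–11 s the graph is linear from -4 to 10 m/s: v(9) = -4 + (10 − -4)·(9 − 5)/(11 − 5) = 16/3 m/s.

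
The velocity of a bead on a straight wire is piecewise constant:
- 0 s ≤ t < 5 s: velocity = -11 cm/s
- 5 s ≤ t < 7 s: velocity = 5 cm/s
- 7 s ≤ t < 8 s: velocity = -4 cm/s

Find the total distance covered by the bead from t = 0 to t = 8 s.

69 cm

Distance (not displacement) is the total path length: add the absolute areas under v-t.
0–5 s: |-11| × 5 = 55 cm
5–7 s: |5| × 2 = 10 cm
7–8 s: |-4| × 1 = 4 cm
Total distance = 69 cm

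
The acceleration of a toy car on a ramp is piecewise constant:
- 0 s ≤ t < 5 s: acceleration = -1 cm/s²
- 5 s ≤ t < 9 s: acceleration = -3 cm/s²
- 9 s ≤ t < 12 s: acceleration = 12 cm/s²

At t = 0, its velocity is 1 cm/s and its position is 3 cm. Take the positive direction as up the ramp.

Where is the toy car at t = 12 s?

-38.5 cm

On each constant-a segment, Δv = aΔt and Δx = v₀Δt + ½aΔt²; chain segment to segment.
0–5 s: v starts 1 cm/s; Δx = 1·5 + ½·-1·5² = -7.5 cm; v ends -4 cm/s.
5–9 s: v starts -4 cm/s; Δx = -4·4 + ½·-3·4² = -40 cm; v ends -16 cm/s.
9–12 s: v starts -16 cm/s; Δx = -16·3 + ½·12·3² = 6 cm; v ends 20 cm/s.
x(12) = 3 + Σ Δx = -38.5 cm.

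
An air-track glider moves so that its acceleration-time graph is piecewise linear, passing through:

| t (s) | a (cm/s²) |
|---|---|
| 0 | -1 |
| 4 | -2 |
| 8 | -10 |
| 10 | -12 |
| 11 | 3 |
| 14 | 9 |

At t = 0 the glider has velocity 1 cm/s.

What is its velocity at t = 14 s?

-37.5 cm/s

Δv equals the area under the a-t graph; then v = v₀ + Δv.
0–4 s: ½(-1 + -2)(4) = -6 cm/s
4–8 s: ½(-2 + -10)(4) = -24 cm/s
8–10 s: ½(-10 + -12)(2) = -22 cm/s
10–11 s: ½(-12 + 3)(1) = -4.5 cm/s
11–14 s: ½(3 + 9)(3) = 18 cm/s
Δv = -38.5 cm/s, so v(14) = 1 + (-38.5) = -37.5 cm/s.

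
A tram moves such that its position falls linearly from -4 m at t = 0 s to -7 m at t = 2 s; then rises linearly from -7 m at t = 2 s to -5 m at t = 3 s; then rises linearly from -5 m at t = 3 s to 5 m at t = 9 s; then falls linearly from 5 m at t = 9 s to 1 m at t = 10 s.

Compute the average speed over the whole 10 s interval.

1.9 m/s

Average speed = (total path length)/(elapsed time); on a piecewise-linear x-t graph the path length is Σ|Δx|.
0–2 s: |Δx| = |-7 − -4| = 3 m
2–3 s: |Δx| = |-5 − -7| = 2 m
3–9 s: |Δx| = |5 − -5| = 10 m
9–10 s: |Δx| = |1 − 5| = 4 m
Total path = 19 m; average speed = 19/10 = 1.9 m/s.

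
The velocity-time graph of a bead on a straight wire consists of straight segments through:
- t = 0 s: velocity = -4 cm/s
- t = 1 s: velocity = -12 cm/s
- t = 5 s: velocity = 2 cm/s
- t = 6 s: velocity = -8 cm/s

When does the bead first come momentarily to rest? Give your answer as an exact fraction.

t = 31/7 s

v changes sign on 1–5 s (from -12 to 2); the graph is linear there, so v = 0 at t = 1 + (12)·(5 − 1)/(2 − -12) = 31/7 s.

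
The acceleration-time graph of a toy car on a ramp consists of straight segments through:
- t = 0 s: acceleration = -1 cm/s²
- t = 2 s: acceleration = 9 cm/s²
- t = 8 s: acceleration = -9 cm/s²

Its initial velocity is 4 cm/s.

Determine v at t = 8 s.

Δv equals the area under the a-t graph; then v = v₀ + Δv.
0–2 s: ½(-1 + 9)(2) = 8 cm/s
2–8 s: ½(9 + -9)(6) = 0 cm/s
Δv = 8 cm/s, so v(8) = 4 + (8) = 12 cm/s.

12 cm/s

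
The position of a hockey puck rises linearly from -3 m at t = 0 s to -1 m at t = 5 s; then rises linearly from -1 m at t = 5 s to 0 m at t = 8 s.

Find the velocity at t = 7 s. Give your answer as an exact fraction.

1/3 m/s

Velocity is the slope of the x-t graph on 5–8 s: (0 − -1)/(8 − 5) = 1/3 m/s.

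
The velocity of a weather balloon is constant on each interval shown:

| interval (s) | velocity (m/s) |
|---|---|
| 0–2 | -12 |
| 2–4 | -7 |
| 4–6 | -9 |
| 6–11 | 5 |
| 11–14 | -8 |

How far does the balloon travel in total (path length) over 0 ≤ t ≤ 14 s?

105 m

Total distance travelled is ∫|v| dt — sum the magnitudes of each area piece.
0–2 s: |-12| × 2 = 24 m
2–4 s: |-7| × 2 = 14 m
4–6 s: |-9| × 2 = 18 m
6–11 s: |5| × 5 = 25 m
11–14 s: |-8| × 3 = 24 m
Total distance = 105 m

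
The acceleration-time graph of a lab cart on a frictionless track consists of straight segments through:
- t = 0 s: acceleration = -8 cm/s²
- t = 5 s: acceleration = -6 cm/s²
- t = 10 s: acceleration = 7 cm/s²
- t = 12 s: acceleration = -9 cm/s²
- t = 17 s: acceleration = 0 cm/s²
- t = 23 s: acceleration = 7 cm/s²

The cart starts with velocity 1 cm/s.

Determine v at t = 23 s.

-35 cm/s

Δv equals the area under the a-t graph; then v = v₀ + Δv.
0–5 s: ½(-8 + -6)(5) = -35 cm/s
5–10 s: ½(-6 + 7)(5) = 2.5 cm/s
10–12 s: ½(7 + -9)(2) = -2 cm/s
12–17 s: ½(-9 + 0)(5) = -22.5 cm/s
17–23 s: ½(0 + 7)(6) = 21 cm/s
Δv = -36 cm/s, so v(23) = 1 + (-36) = -35 cm/s.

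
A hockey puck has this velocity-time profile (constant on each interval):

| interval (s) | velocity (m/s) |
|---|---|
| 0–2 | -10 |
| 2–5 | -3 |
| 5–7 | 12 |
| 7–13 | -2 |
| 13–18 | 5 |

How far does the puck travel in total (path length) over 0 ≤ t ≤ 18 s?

90 m

Distance (not displacement) is the total path length: add the absolute areas under v-t.
0–2 s: |-10| × 2 = 20 m
2–5 s: |-3| × 3 = 9 m
5–7 s: |12| × 2 = 24 m
7–13 s: |-2| × 6 = 12 m
13–18 s: |5| × 5 = 25 m
Total distance = 90 m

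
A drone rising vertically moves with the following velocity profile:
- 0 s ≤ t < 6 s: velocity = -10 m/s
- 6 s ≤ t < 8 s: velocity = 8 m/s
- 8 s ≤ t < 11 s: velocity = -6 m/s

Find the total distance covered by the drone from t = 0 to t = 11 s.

94 m

Distance (not displacement) is the total path length: add the absolute areas under v-t.
0–6 s: |-10| × 6 = 60 m
6–8 s: |8| × 2 = 16 m
8–11 s: |-6| × 3 = 18 m
Total distance = 94 m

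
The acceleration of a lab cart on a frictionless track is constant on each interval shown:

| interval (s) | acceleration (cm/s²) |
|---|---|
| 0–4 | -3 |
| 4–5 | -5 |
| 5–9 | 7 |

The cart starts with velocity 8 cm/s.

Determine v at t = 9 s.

Δv equals the area under the a-t graph; then v = v₀ + Δv.
0–4 s: -3 × 4 = -12 cm/s
4–5 s: -5 × 1 = -5 cm/s
5–9 s: 7 × 4 = 28 cm/s
Δv = 11 cm/s, so v(9) = 8 + (11) = 19 cm/s.

19 cm/s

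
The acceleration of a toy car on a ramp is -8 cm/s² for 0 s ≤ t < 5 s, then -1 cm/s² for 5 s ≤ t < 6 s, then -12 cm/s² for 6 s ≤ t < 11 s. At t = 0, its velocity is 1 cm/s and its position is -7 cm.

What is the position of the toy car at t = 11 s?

On each constant-a segment, Δv = aΔt and Δx = v₀Δt + ½aΔt²; chain segment to segment.
0–5 s: v starts 1 cm/s; Δx = 1·5 + ½·-8·5² = -95 cm; v ends -39 cm/s.
5–6 s: v starts -39 cm/s; Δx = -39·1 + ½·-1·1² = -39.5 cm; v ends -40 cm/s.
6–11 s: v starts -40 cm/s; Δx = -40·5 + ½·-12·5² = -350 cm; v ends -100 cm/s.
x(11) = -7 + Σ Δx = -491.5 cm.

-491.5 cm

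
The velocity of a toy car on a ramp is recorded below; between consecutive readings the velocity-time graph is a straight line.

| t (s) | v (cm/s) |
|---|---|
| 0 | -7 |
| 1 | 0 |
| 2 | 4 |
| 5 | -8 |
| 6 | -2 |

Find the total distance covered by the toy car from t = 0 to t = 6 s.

20.5 cm

Distance (not displacement) is the total path length: add the absolute areas under v-t.
0–1 s: |½(-7 + 0)(1)| = 3.5 cm
1–2 s: |½(0 + 4)(1)| = 2 cm
2–5 s: v = 0 at t = 3 s; triangle areas 2 + 8 = 10 cm
5–6 s: |½(-8 + -2)(1)| = 5 cm
Total distance = 20.5 cm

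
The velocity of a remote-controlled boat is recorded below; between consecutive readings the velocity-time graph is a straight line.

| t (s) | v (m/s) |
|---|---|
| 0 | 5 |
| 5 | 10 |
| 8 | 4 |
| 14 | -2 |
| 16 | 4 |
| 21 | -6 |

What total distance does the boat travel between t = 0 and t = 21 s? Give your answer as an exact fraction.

509/6 m

Distance (not displacement) is the total path length: add the absolute areas under v-t.
0–5 s: |½(5 + 10)(5)| = 37.5 m
5–8 s: |½(10 + 4)(3)| = 21 m
8–14 s: v = 0 at t = 12 s; triangle areas 8 + 2 = 10 m
14–16 s: v = 0 at t = 44/3 s; triangle areas 2/3 + 8/3 = 10/3 m
16–21 s: v = 0 at t = 18 s; triangle areas 4 + 9 = 13 m
Total distance = 509/6 m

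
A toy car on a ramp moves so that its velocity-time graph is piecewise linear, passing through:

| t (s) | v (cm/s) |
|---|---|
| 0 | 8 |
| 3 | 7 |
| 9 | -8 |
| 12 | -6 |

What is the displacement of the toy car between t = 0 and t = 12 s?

-1.5 cm

Displacement is the signed area under the v-t curve.
0–3 s: ½(8 + 7)(3) = 22.5 cm
3–9 s: ½(7 + -8)(6) = -3 cm
9–12 s: ½(-8 + -6)(3) = -21 cm
Net displacement = -1.5 cm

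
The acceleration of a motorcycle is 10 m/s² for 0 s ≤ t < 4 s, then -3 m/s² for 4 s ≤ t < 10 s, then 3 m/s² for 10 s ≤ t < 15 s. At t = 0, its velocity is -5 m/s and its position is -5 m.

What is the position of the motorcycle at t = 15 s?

On each constant-a segment, Δv = aΔt and Δx = v₀Δt + ½aΔt²; chain segment to segment.
0–4 s: v starts -5 m/s; Δx = -5·4 + ½·10·4² = 60 m; v ends 35 m/s.
4–10 s: v starts 35 m/s; Δx = 35·6 + ½·-3·6² = 156 m; v ends 17 m/s.
10–15 s: v starts 17 m/s; Δx = 17·5 + ½·3·5² = 122.5 m; v ends 32 m/s.
x(15) = -5 + Σ Δx = 333.5 m.

333.5 m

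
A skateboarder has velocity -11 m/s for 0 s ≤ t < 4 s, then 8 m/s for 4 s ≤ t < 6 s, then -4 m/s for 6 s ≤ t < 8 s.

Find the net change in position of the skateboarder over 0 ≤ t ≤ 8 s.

-36 m

Displacement is the signed area under the v-t curve.
0–4 s: -11 × 4 = -44 m
4–6 s: 8 × 2 = 16 m
6–8 s: -4 × 2 = -8 m
Net displacement = -36 m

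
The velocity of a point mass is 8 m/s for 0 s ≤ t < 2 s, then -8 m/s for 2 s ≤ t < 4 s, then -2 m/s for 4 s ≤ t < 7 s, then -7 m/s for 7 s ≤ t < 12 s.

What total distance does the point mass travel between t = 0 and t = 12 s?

Total distance travelled is ∫|v| dt — sum the magnitudes of each area piece.
0–2 s: |8| × 2 = 16 m
2–4 s: |-8| × 2 = 16 m
4–7 s: |-2| × 3 = 6 m
7–12 s: |-7| × 5 = 35 m
Total distance = 73 m

73 m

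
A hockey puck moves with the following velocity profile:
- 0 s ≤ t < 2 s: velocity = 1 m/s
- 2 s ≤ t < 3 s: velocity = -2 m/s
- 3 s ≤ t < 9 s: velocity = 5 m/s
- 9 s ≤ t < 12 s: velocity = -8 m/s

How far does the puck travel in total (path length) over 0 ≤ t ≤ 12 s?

58 m

Distance (not displacement) is the total path length: add the absolute areas under v-t.
0–2 s: |1| × 2 = 2 m
2–3 s: |-2| × 1 = 2 m
3–9 s: |5| × 6 = 30 m
9–12 s: |-8| × 3 = 24 m
Total distance = 58 m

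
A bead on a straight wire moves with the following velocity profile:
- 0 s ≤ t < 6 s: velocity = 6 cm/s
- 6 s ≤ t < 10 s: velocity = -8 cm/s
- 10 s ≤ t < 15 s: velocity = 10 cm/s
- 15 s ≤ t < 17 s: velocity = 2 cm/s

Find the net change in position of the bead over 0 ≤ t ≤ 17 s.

58 cm

Displacement is the signed area under the v-t curve.
0–6 s: 6 × 6 = 36 cm
6–10 s: -8 × 4 = -32 cm
10–15 s: 10 × 5 = 50 cm
15–17 s: 2 × 2 = 4 cm
Net displacement = 58 cm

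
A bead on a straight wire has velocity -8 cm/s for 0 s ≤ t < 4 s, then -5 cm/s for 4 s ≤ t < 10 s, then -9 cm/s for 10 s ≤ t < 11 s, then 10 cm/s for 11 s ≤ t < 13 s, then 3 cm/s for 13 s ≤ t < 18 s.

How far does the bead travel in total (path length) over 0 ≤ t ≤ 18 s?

Total distance travelled is ∫|v| dt — sum the magnitudes of each area piece.
0–4 s: |-8| × 4 = 32 cm
4–10 s: |-5| × 6 = 30 cm
10–11 s: |-9| × 1 = 9 cm
11–13 s: |10| × 2 = 20 cm
13–18 s: |3| × 5 = 15 cm
Total distance = 106 cm

106 cm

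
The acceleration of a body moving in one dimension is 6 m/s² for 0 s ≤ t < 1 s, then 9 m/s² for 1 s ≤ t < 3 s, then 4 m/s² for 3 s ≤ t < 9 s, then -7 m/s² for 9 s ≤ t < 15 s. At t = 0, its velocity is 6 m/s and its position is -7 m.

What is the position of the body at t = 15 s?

494 m

On each constant-a segment, Δv = aΔt and Δx = v₀Δt + ½aΔt²; chain segment to segment.
0–1 s: v starts 6 m/s; Δx = 6·1 + ½·6·1² = 9 m; v ends 12 m/s.
1–3 s: v starts 12 m/s; Δx = 12·2 + ½·9·2² = 42 m; v ends 30 m/s.
3–9 s: v starts 30 m/s; Δx = 30·6 + ½·4·6² = 252 m; v ends 54 m/s.
9–15 s: v starts 54 m/s; Δx = 54·6 + ½·-7·6² = 198 m; v ends 12 m/s.
x(15) = -7 + Σ Δx = 494 m.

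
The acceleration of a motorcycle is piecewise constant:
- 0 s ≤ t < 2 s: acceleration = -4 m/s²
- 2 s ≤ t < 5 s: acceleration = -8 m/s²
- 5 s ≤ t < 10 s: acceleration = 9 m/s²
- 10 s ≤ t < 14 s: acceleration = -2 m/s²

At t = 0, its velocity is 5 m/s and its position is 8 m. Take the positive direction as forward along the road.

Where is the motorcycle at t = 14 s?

-1.5 m

On each constant-a segment, Δv = aΔt and Δx = v₀Δt + ½aΔt²; chain segment to segment.
0–2 s: v starts 5 m/s; Δx = 5·2 + ½·-4·2² = 2 m; v ends -3 m/s.
2–5 s: v starts -3 m/s; Δx = -3·3 + ½·-8·3² = -45 m; v ends -27 m/s.
5–10 s: v starts -27 m/s; Δx = -27·5 + ½·9·5² = -22.5 m; v ends 18 m/s.
10–14 s: v starts 18 m/s; Δx = 18·4 + ½·-2·4² = 56 m; v ends 10 m/s.
x(14) = 8 + Σ Δx = -1.5 m.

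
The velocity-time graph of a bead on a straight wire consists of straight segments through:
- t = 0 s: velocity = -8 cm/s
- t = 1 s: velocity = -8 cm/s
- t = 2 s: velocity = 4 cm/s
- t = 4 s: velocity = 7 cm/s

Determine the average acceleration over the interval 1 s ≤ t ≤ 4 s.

Average acceleration = Δv/Δt = (7 − -8)/(4 − 1) = 5 cm/s².

5 cm/s²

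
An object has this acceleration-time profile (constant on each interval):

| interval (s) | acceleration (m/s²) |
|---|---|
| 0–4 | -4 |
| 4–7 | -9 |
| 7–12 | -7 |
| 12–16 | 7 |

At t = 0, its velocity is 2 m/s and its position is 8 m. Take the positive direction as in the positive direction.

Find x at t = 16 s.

On each constant-a segment, Δv = aΔt and Δx = v₀Δt + ½aΔt²; chain segment to segment.
0–4 s: v starts 2 m/s; Δx = 2·4 + ½·-4·4² = -24 m; v ends -14 m/s.
4–7 s: v starts -14 m/s; Δx = -14·3 + ½·-9·3² = -82.5 m; v ends -41 m/s.
7–12 s: v starts -41 m/s; Δx = -41·5 + ½·-7·5² = -292.5 m; v ends -76 m/s.
12–16 s: v starts -76 m/s; Δx = -76·4 + ½·7·4² = -248 m; v ends -48 m/s.
x(16) = 8 + Σ Δx = -639 m.

-639 m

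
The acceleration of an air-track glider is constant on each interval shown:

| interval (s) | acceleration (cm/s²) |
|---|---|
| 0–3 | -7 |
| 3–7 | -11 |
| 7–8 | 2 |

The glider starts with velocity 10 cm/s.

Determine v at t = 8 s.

-53 cm/s

Δv equals the area under the a-t graph; then v = v₀ + Δv.
0–3 s: -7 × 3 = -21 cm/s
3–7 s: -11 × 4 = -44 cm/s
7–8 s: 2 × 1 = 2 cm/s
Δv = -63 cm/s, so v(8) = 10 + (-63) = -53 cm/s.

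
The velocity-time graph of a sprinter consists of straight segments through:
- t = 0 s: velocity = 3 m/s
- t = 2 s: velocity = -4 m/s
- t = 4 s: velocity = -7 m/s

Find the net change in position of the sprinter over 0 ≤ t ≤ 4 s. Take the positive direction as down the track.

Displacement is the signed area under the v-t curve.
0–2 s: ½(3 + -4)(2) = -1 m
2–4 s: ½(-4 + -7)(2) = -11 m
Net displacement = -12 m

-12 m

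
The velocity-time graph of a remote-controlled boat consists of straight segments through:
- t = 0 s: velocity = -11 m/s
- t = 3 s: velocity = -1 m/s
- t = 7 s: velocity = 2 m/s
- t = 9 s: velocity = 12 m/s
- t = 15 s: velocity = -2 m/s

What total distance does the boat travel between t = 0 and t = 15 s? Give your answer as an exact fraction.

Distance (not displacement) is the total path length: add the absolute areas under v-t.
0–3 s: |½(-11 + -1)(3)| = 18 m
3–7 s: v = 0 at t = 13/3 s; triangle areas 2/3 + 8/3 = 10/3 m
7–9 s: |½(2 + 12)(2)| = 14 m
9–15 s: v = 0 at t = 99/7 s; triangle areas 216/7 + 6/7 = 222/7 m
Total distance = 1408/21 m

1408/21 m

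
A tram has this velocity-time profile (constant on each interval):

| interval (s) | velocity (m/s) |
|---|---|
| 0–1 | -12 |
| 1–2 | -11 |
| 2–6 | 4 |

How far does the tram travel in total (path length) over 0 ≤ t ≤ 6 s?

39 m

Distance (not displacement) is the total path length: add the absolute areas under v-t.
0–1 s: |-12| × 1 = 12 m
1–2 s: |-11| × 1 = 11 m
2–6 s: |4| × 4 = 16 m
Total distance = 39 m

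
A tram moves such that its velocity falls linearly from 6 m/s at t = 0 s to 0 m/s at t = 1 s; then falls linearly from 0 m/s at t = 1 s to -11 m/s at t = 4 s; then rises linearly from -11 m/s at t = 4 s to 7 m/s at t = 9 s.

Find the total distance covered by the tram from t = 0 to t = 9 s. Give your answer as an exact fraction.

388/9 m

Distance (not displacement) is the total path length: add the absolute areas under v-t.
0–1 s: |½(6 + 0)(1)| = 3 m
1–4 s: |½(0 + -11)(3)| = 16.5 m
4–9 s: v = 0 at t = 127/18 s; triangle areas 605/36 + 245/36 = 425/18 m
Total distance = 388/9 m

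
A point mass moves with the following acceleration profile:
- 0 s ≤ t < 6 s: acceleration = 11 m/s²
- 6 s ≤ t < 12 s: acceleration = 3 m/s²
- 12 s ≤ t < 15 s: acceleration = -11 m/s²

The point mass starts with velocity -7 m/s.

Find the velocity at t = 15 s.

Δv equals the area under the a-t graph; then v = v₀ + Δv.
0–6 s: 11 × 6 = 66 m/s
6–12 s: 3 × 6 = 18 m/s
12–15 s: -11 × 3 = -33 m/s
Δv = 51 m/s, so v(15) = -7 + (51) = 44 m/s.

44 m/s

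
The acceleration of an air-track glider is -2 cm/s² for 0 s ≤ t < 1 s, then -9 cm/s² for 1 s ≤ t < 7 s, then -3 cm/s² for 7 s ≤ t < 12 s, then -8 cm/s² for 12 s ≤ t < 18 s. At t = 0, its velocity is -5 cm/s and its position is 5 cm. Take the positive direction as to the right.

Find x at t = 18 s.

On each constant-a segment, Δv = aΔt and Δx = v₀Δt + ½aΔt²; chain segment to segment.
0–1 s: v starts -5 cm/s; Δx = -5·1 + ½·-2·1² = -6 cm; v ends -7 cm/s.
1–7 s: v starts -7 cm/s; Δx = -7·6 + ½·-9·6² = -204 cm; v ends -61 cm/s.
7–12 s: v starts -61 cm/s; Δx = -61·5 + ½·-3·5² = -342.5 cm; v ends -76 cm/s.
12–18 s: v starts -76 cm/s; Δx = -76·6 + ½·-8·6² = -600 cm; v ends -124 cm/s.
x(18) = 5 + Σ Δx = -1147.5 cm.

-1147.5 cm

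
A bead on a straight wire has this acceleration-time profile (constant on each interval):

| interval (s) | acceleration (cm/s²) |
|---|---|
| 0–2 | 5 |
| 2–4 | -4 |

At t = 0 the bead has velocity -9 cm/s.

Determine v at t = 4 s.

-7 cm/s

Δv equals the area under the a-t graph; then v = v₀ + Δv.
0–2 s: 5 × 2 = 10 cm/s
2–4 s: -4 × 2 = -8 cm/s
Δv = 2 cm/s, so v(4) = -9 + (2) = -7 cm/s.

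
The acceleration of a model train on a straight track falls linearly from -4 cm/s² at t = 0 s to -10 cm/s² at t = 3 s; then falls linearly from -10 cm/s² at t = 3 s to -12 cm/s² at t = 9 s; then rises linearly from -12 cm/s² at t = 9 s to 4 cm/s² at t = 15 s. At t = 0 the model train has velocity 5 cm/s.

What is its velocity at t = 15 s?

-106 cm/s

Δv equals the area under the a-t graph; then v = v₀ + Δv.
0–3 s: ½(-4 + -10)(3) = -21 cm/s
3–9 s: ½(-10 + -12)(6) = -66 cm/s
9–15 s: ½(-12 + 4)(6) = -24 cm/s
Δv = -111 cm/s, so v(15) = 5 + (-111) = -106 cm/s.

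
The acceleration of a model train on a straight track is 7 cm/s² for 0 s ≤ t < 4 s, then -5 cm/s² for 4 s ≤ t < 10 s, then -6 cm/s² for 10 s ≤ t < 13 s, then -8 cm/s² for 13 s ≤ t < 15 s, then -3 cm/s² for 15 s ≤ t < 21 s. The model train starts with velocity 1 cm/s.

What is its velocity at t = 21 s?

-53 cm/s

Δv equals the area under the a-t graph; then v = v₀ + Δv.
0–4 s: 7 × 4 = 28 cm/s
4–10 s: -5 × 6 = -30 cm/s
10–13 s: -6 × 3 = -18 cm/s
13–15 s: -8 × 2 = -16 cm/s
15–21 s: -3 × 6 = -18 cm/s
Δv = -54 cm/s, so v(21) = 1 + (-54) = -53 cm/s.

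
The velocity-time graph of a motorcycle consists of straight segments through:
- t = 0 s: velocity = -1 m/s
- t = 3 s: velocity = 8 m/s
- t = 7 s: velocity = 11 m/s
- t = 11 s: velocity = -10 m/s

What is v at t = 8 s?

On 7–11 s the graph is linear from 11 to -10 m/s: v(8) = 11 + (-10 − 11)·(8 − 7)/(11 − 7) = 5.75 m/s.

5.75 m/s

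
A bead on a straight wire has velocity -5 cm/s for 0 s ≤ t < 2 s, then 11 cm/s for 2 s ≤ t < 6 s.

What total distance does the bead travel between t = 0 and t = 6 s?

54 cm

Total distance travelled is ∫|v| dt — sum the magnitudes of each area piece.
0–2 s: |-5| × 2 = 10 cm
2–6 s: |11| × 4 = 44 cm
Total distance = 54 cm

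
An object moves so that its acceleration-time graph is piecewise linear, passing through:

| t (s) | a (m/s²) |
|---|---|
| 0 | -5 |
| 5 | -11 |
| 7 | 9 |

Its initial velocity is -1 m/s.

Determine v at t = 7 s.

-43 m/s

Δv equals the area under the a-t graph; then v = v₀ + Δv.
0–5 s: ½(-5 + -11)(5) = -40 m/s
5–7 s: ½(-11 + 9)(2) = -2 m/s
Δv = -42 m/s, so v(7) = -1 + (-42) = -43 m/s.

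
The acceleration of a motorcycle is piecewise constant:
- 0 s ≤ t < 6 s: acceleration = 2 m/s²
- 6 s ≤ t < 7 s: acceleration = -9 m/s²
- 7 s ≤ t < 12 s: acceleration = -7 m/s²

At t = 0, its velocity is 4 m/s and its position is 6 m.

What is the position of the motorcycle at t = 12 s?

25 m

On each constant-a segment, Δv = aΔt and Δx = v₀Δt + ½aΔt²; chain segment to segment.
0–6 s: v starts 4 m/s; Δx = 4·6 + ½·2·6² = 60 m; v ends 16 m/s.
6–7 s: v starts 16 m/s; Δx = 16·1 + ½·-9·1² = 11.5 m; v ends 7 m/s.
7–12 s: v starts 7 m/s; Δx = 7·5 + ½·-7·5² = -52.5 m; v ends -28 m/s.
x(12) = 6 + Σ Δx = 25 m.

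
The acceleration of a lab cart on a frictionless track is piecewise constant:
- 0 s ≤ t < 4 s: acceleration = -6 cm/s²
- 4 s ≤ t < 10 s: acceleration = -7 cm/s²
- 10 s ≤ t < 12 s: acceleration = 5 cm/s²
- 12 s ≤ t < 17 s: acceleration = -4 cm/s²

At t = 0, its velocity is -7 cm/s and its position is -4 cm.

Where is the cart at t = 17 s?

-893 cm

On each constant-a segment, Δv = aΔt and Δx = v₀Δt + ½aΔt²; chain segment to segment.
0–4 s: v starts -7 cm/s; Δx = -7·4 + ½·-6·4² = -76 cm; v ends -31 cm/s.
4–10 s: v starts -31 cm/s; Δx = -31·6 + ½·-7·6² = -312 cm; v ends -73 cm/s.
10–12 s: v starts -73 cm/s; Δx = -73·2 + ½·5·2² = -136 cm; v ends -63 cm/s.
12–17 s: v starts -63 cm/s; Δx = -63·5 + ½·-4·5² = -365 cm; v ends -83 cm/s.
x(17) = -4 + Σ Δx = -893 cm.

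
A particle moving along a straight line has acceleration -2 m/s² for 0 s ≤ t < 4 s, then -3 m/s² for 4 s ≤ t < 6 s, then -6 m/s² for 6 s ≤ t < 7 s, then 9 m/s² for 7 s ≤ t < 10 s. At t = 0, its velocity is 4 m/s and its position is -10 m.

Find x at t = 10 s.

On each constant-a segment, Δv = aΔt and Δx = v₀Δt + ½aΔt²; chain segment to segment.
0–4 s: v starts 4 m/s; Δx = 4·4 + ½·-2·4² = 0 m; v ends -4 m/s.
4–6 s: v starts -4 m/s; Δx = -4·2 + ½·-3·2² = -14 m; v ends -10 m/s.
6–7 s: v starts -10 m/s; Δx = -10·1 + ½·-6·1² = -13 m; v ends -16 m/s.
7–10 s: v starts -16 m/s; Δx = -16·3 + ½·9·3² = -7.5 m; v ends 11 m/s.
x(10) = -10 + Σ Δx = -44.5 m.

-44.5 m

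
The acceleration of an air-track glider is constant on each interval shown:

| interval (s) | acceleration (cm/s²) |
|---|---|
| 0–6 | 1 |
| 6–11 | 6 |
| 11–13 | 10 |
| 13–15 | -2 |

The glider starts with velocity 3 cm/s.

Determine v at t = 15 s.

55 cm/s

Δv equals the area under the a-t graph; then v = v₀ + Δv.
0–6 s: 1 × 6 = 6 cm/s
6–11 s: 6 × 5 = 30 cm/s
11–13 s: 10 × 2 = 20 cm/s
13–15 s: -2 × 2 = -4 cm/s
Δv = 52 cm/s, so v(15) = 3 + (52) = 55 cm/s.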